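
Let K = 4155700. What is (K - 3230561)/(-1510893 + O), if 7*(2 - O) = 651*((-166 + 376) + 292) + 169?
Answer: -6475973/10903208 ≈ -0.59395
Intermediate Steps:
O = -326957/7 (O = 2 - (651*((-166 + 376) + 292) + 169)/7 = 2 - (651*(210 + 292) + 169)/7 = 2 - (651*502 + 169)/7 = 2 - (326802 + 169)/7 = 2 - ⅐*326971 = 2 - 326971/7 = -326957/7 ≈ -46708.)
(K - 3230561)/(-1510893 + O) = (4155700 - 3230561)/(-1510893 - 326957/7) = 925139/(-10903208/7) = 925139*(-7/10903208) = -6475973/10903208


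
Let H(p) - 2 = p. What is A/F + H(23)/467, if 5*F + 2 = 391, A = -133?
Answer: -300830/181663 ≈ -1.6560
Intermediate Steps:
F = 389/5 (F = -2/5 + (1/5)*391 = -2/5 + 391/5 = 389/5 ≈ 77.800)
H(p) = 2 + p
A/F + H(23)/467 = -133/389/5 + (2 + 23)/467 = -133*5/389 + 25*(1/467) = -665/389 + 25/467 = -300830/181663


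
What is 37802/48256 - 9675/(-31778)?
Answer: 417037189/383369792 ≈ 1.0878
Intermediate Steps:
37802/48256 - 9675/(-31778) = 37802*(1/48256) - 9675*(-1/31778) = 18901/24128 + 9675/31778 = 417037189/383369792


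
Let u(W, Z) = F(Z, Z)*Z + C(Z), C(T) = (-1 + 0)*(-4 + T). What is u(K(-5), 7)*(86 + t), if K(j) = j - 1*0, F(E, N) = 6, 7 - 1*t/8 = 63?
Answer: -14118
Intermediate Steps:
t = -448 (t = 56 - 8*63 = 56 - 504 = -448)
C(T) = 4 - T (C(T) = -(-4 + T) = 4 - T)
K(j) = j (K(j) = j + 0 = j)
u(W, Z) = 4 + 5*Z (u(W, Z) = 6*Z + (4 - Z) = 4 + 5*Z)
u(K(-5), 7)*(86 + t) = (4 + 5*7)*(86 - 448) = (4 + 35)*(-362) = 39*(-362) = -14118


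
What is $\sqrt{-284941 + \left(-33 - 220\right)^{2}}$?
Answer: $114 i \sqrt{17} \approx 470.03 i$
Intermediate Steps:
$\sqrt{-284941 + \left(-33 - 220\right)^{2}} = \sqrt{-284941 + \left(-253\right)^{2}} = \sqrt{-284941 + 64009} = \sqrt{-220932} = 114 i \sqrt{17}$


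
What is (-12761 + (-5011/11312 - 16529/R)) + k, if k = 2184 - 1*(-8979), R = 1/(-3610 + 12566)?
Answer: -1674575567475/11312 ≈ -1.4804e+8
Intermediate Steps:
R = 1/8956 ≈ 0.00011166
k = 11163 (k = 2184 + 8979 = 11163)
(-12761 + (-5011/11312 - 16529/R)) + k = (-12761 + (-5011/11312 - 16529/1/8956)) + 11163 = (-12761 + (-5011*1/11312 - 16529*8956)) + 11163 = (-12761 + (-5011/11312 - 148033724)) + 11163 = (-12761 - 1674557490899/11312) + 11163 = -1674701843331/11312 + 11163 = -1674575567475/11312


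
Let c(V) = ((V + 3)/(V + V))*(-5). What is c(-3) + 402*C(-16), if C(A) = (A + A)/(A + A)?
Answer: 402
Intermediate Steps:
c(V) = -5*(3 + V)/(2*V) (c(V) = ((3 + V)/((2*V)))*(-5) = ((3 + V)*(1/(2*V)))*(-5) = ((3 + V)/(2*V))*(-5) = -5*(3 + V)/(2*V))
C(A) = 1 (C(A) = (2*A)/((2*A)) = (2*A)*(1/(2*A)) = 1)
c(-3) + 402*C(-16) = (5/2)*(-3 - 1*(-3))/(-3) + 402*1 = (5/2)*(-1/3)*(-3 + 3) + 402 = (5/2)*(-1/3)*0 + 402 = 0 + 402 = 402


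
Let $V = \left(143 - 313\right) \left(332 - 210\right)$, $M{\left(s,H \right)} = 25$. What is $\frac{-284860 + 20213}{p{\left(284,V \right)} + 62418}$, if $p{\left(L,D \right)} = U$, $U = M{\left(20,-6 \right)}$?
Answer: $- \frac{264647}{62443} \approx -4.2382$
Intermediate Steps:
$U = 25$
$V = -20740$ ($V = \left(-170\right) 122 = -20740$)
$p{\left(L,D \right)} = 25$
$\frac{-284860 + 20213}{p{\left(284,V \right)} + 62418} = \frac{-284860 + 20213}{25 + 62418} = - \frac{264647}{62443}$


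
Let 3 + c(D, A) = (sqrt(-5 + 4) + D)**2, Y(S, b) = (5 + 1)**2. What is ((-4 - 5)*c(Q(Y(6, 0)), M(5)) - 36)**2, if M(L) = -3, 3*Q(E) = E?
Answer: 1632960 + 559872*I ≈ 1.633e+6 + 5.5987e+5*I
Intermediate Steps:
Y(S, b) = 36 (Y(S, b) = 6**2 = 36)
Q(E) = E/3
c(D, A) = -3 + (I + D)**2 (c(D, A) = -3 + (sqrt(-5 + 4) + D)**2 = -3 + (sqrt(-1) + D)**2 = -3 + (I + D)**2)
((-4 - 5)*c(Q(Y(6, 0)), M(5)) - 36)**2 = ((-4 - 5)*(-3 + (I + (1/3)*36)**2) - 36)**2 = (-9*(-3 + (I + 12)**2) - 36)**2 = (-9*(-3 + (12 + I)**2) - 36)**2 = ((27 - 9*(12 + I)**2) - 36)**2 = (-9 - 9*(12 + I)**2)**2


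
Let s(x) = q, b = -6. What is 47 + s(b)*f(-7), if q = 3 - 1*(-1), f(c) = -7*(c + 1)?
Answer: 215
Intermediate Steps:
f(c) = -7 - 7*c (f(c) = -7*(1 + c) = -7 - 7*c)
q = 4 (q = 3 + 1 = 4)
s(x) = 4
47 + s(b)*f(-7) = 47 + 4*(-7 - 7*(-7)) = 47 + 4*(-7 + 49) = 47 + 4*42 = 47 + 168 = 215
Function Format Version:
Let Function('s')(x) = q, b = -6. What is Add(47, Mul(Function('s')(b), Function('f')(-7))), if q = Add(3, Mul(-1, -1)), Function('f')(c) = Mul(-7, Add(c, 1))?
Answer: 215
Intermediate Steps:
Function('f')(c) = Add(-7, Mul(-7, c)) (Function('f')(c) = Mul(-7, Add(1, c)) = Add(-7, Mul(-7, c)))
q = 4 (q = Add(3, 1) = 4)
Function('s')(x) = 4
Add(47, Mul(Function('s')(b), Function('f')(-7))) = Add(47, Mul(4, Add(-7, Mul(-7, -7)))) = Add(47, Mul(4, Add(-7, 49))) = Add(47, Mul(4, 42)) = Add(47, 168) = 215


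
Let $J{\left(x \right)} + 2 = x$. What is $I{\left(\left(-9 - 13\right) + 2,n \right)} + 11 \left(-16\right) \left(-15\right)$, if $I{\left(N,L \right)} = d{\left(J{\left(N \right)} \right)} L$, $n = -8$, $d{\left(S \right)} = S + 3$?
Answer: $2792$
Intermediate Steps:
$J{\left(x \right)} = -2 + x$
$d{\left(S \right)} = 3 + S$
$I{\left(N,L \right)} = L \left(1 + N\right)$ ($I{\left(N,L \right)} = \left(3 + \left(-2 + N\right)\right) L = \left(1 + N\right) L = L \left(1 + N\right)$)
$I{\left(\left(-9 - 13\right) + 2,n \right)} + 11 \left(-16\right) \left(-15\right) = - 8 \left(1 + \left(\left(-9 - 13\right) + 2\right)\right) + 11 \left(-16\right) \left(-15\right) = - 8 \left(1 + \left(-22 + 2\right)\right) - -2640 = - 8 \left(1 - 20\right) + 2640 = \left(-8\right) \left(-19\right) + 2640 = 152 + 2640 = 2792$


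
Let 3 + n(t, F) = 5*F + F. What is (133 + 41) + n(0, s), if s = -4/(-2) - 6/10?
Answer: 897/5 ≈ 179.40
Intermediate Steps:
s = 7/5 (s = -4*(-1/2) - 6*1/10 = 2 - 3/5 = 7/5 ≈ 1.4000)
n(t, F) = -3 + 6*F (n(t, F) = -3 + (5*F + F) = -3 + 6*F)
(133 + 41) + n(0, s) = (133 + 41) + (-3 + 6*(7/5)) = 174 + (-3 + 42/5) = 174 + 27/5 = 897/5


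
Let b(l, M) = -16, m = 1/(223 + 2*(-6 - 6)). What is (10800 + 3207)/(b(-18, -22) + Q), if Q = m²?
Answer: -184897069/211205 ≈ -875.44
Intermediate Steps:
m = 1/199 (m = 1/(223 + 2*(-12)) = 1/(223 - 24) = 1/199 ≈ 0.0050251)
Q = 1/39601 (Q = (1/199)² = 1/39601 ≈ 2.5252e-5)
(10800 + 3207)/(b(-18, -22) + Q) = (10800 + 3207)/(-16 + 1/39601) = 14007/(-633615/39601) = 14007*(-39601/633615) = -184897069/211205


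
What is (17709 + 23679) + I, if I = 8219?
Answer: 49607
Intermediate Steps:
(17709 + 23679) + I = (17709 + 23679) + 8219 = 41388 + 8219 = 49607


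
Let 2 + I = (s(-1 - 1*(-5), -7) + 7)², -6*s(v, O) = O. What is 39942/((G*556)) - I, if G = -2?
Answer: -251735/2502 ≈ -100.61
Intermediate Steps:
s(v, O) = -O/6
I = 2329/36 (I = -2 + (-⅙*(-7) + 7)² = -2 + (7/6 + 7)² = -2 + (49/6)² = -2 + 2401/36 = 2329/36 ≈ 64.694)
39942/((G*556)) - I = 39942/((-2*556)) - 1*2329/36 = 39942/(-1112) - 2329/36 = 39942*(-1/1112) - 2329/36 = -19971/556 - 2329/36 = -251735/2502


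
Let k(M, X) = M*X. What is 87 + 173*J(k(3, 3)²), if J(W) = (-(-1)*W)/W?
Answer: 260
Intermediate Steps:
J(W) = 1 (J(W) = W/W = 1)
87 + 173*J(k(3, 3)²) = 87 + 173*1 = 87 + 173 = 260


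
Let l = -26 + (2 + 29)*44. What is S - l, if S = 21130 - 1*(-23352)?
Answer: 43144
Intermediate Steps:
S = 44482 (S = 21130 + 23352 = 44482)
l = 1338 (l = -26 + 31*44 = -26 + 1364 = 1338)
S - l = 44482 - 1*1338 = 44482 - 1338 = 43144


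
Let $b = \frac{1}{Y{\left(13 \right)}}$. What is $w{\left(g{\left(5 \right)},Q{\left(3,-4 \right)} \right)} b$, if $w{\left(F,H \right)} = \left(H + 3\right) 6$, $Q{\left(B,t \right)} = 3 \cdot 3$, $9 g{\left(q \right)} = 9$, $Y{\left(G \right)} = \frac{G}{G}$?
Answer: $72$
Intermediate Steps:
$Y{\left(G \right)} = 1$
$g{\left(q \right)} = 1$ ($g{\left(q \right)} = \frac{1}{9} \cdot 9 = 1$)
$Q{\left(B,t \right)} = 9$
$w{\left(F,H \right)} = 18 + 6 H$ ($w{\left(F,H \right)} = \left(3 + H\right) 6 = 18 + 6 H$)
$b = 1$ ($b = 1^{-1} = 1$)
$w{\left(g{\left(5 \right)},Q{\left(3,-4 \right)} \right)} b = \left(18 + 6 \cdot 9\right) 1 = \left(18 + 54\right) 1 = 72 \cdot 1 = 72$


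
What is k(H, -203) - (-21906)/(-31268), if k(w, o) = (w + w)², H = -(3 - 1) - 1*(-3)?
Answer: 51583/15634 ≈ 3.2994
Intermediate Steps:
H = 1 (H = -1*2 + 3 = -2 + 3 = 1)
k(w, o) = 4*w² (k(w, o) = (2*w)² = 4*w²)
k(H, -203) - (-21906)/(-31268) = 4*1² - (-21906)/(-31268) = 4*1 - (-21906)*(-1)/31268 = 4 - 1*10953/15634 = 4 - 10953/15634 = 51583/15634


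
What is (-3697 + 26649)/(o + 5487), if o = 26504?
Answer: 22952/31991 ≈ 0.71745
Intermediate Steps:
(-3697 + 26649)/(o + 5487) = (-3697 + 26649)/(26504 + 5487) = 22952/31991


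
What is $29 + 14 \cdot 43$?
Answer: $631$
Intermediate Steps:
$29 + 14 \cdot 43 = 29 + 602 = 631$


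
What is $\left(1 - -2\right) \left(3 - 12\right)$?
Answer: $-27$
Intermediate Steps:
$\left(1 - -2\right) \left(3 - 12\right) = \left(1 + 2\right) \left(3 - 12\right) = 3 \left(-9\right) = -27$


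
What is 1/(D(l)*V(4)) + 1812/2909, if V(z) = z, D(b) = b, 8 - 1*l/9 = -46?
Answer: 3525437/5655096 ≈ 0.62341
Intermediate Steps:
l = 486 (l = 72 - 9*(-46) = 72 + 414 = 486)
1/(D(l)*V(4)) + 1812/2909 = 1/(486*4) + 1812/2909 = (1/486)*(1/4) + 1812*(1/2909) = 1/1944 + 1812/2909 = 3525437/5655096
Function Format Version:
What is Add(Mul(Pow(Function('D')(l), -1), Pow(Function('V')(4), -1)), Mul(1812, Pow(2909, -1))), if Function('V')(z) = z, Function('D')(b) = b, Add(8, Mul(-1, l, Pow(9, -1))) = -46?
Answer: Rational(3525437, 5655096) ≈ 0.62341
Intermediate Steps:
l = 486 (l = Add(72, Mul(-9, -46)) = Add(72, 414) = 486)
Add(Mul(Pow(Function('D')(l), -1), Pow(Function('V')(4), -1)), Mul(1812, Pow(2909, -1))) = Add(Mul(Pow(486, -1), Pow(4, -1)), Mul(1812, Pow(2909, -1))) = Add(Mul(Rational(1, 486), Rational(1, 4)), Mul(1812, Rational(1, 2909))) = Add(Rational(1, 1944), Rational(1812, 2909)) = Rational(3525437, 5655096)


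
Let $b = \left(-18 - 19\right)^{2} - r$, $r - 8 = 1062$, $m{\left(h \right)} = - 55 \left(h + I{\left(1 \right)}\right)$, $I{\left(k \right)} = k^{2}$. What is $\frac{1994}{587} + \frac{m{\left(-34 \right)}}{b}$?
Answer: $\frac{1661611}{175513} \approx 9.4672$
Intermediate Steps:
$m{\left(h \right)} = -55 - 55 h$ ($m{\left(h \right)} = - 55 \left(h + 1^{2}\right) = - 55 \left(h + 1\right) = - 55 \left(1 + h\right) = -55 - 55 h$)
$r = 1070$ ($r = 8 + 1062 = 1070$)
$b = 299$ ($b = \left(-18 - 19\right)^{2} - 1070 = \left(-37\right)^{2} - 1070 = 1369 - 1070 = 299$)
$\frac{1994}{587} + \frac{m{\left(-34 \right)}}{b} = \frac{1994}{587} + \frac{-55 - -1870}{299} = 1994 \cdot \frac{1}{587} + \left(-55 + 1870\right) \frac{1}{299} = \frac{1994}{587} + 1815 \cdot \frac{1}{299} = \frac{1994}{587} + \frac{1815}{299} = \frac{1661611}{175513}$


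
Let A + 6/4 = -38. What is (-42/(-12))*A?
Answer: -553/4 ≈ -138.25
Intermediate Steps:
A = -79/2 (A = -3/2 - 38 = -79/2 ≈ -39.500)
(-42/(-12))*A = (-42/(-12))*(-79/2) = -1/12*(-42)*(-79/2) = (7/2)*(-79/2) = -553/4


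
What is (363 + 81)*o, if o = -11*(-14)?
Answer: 68376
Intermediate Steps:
o = 154
(363 + 81)*o = (363 + 81)*154 = 444*154 = 68376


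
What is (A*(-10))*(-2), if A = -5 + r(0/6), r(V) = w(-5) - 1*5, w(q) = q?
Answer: -300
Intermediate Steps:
r(V) = -10 (r(V) = -5 - 1*5 = -5 - 5 = -10)
A = -15 (A = -5 - 10 = -15)
(A*(-10))*(-2) = -15*(-10)*(-2) = 150*(-2) = -300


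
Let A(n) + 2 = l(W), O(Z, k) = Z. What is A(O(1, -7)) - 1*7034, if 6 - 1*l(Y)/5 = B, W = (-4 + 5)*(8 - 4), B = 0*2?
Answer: -7006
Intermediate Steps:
B = 0
W = 4 (W = 1*4 = 4)
l(Y) = 30 (l(Y) = 30 - 5*0 = 30 + 0 = 30)
A(n) = 28 (A(n) = -2 + 30 = 28)
A(O(1, -7)) - 1*7034 = 28 - 1*7034 = 28 - 7034 = -7006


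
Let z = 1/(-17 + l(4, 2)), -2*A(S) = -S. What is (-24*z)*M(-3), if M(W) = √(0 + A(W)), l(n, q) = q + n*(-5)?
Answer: 12*I*√6/35 ≈ 0.83982*I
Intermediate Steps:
A(S) = S/2 (A(S) = -(-1)*S/2 = S/2)
l(n, q) = q - 5*n
z = -1/35 (z = 1/(-17 + (2 - 5*4)) = 1/(-17 + (2 - 20)) = 1/(-17 - 18) = 1/(-35) = -1/35 ≈ -0.028571)
M(W) = √2*√W/2 (M(W) = √(0 + W/2) = √(W/2) = √2*√W/2)
(-24*z)*M(-3) = (-24*(-1/35))*(√2*√(-3)/2) = 24*(√2*(I*√3)/2)/35 = 24*(I*√6/2)/35 = 12*I*√6/35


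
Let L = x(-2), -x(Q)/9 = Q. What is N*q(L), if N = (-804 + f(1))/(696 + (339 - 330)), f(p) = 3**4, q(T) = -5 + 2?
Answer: 723/235 ≈ 3.0766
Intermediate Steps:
x(Q) = -9*Q
L = 18 (L = -9*(-2) = 18)
q(T) = -3
f(p) = 81
N = -241/235 (N = (-804 + 81)/(696 + (339 - 330)) = -723/(696 + 9) = -723/705 = -723*1/705 = -241/235 ≈ -1.0255)
N*q(L) = -241/235*(-3) = 723/235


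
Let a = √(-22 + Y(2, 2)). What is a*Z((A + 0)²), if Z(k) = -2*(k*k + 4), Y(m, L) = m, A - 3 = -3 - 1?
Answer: -20*I*√5 ≈ -44.721*I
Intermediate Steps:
A = -1 (A = 3 + (-3 - 1) = 3 - 4 = -1)
Z(k) = -8 - 2*k² (Z(k) = -2*(k² + 4) = -2*(4 + k²) = -8 - 2*k²)
a = 2*I*√5 (a = √(-22 + 2) = √(-20) = 2*I*√5 ≈ 4.4721*I)
a*Z((A + 0)²) = (2*I*√5)*(-8 - 2*(-1 + 0)⁴) = (2*I*√5)*(-8 - 2*((-1)²)²) = (2*I*√5)*(-8 - 2*1²) = (2*I*√5)*(-8 - 2*1) = (2*I*√5)*(-8 - 2) = (2*I*√5)*(-10) = -20*I*√5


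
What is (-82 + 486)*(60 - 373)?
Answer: -126452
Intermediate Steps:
(-82 + 486)*(60 - 373) = 404*(-313) = -126452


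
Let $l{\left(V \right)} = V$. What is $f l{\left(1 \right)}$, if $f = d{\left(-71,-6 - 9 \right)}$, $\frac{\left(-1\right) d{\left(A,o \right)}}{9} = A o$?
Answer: $-9585$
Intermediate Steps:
$d{\left(A,o \right)} = - 9 A o$
$f = -9585$ ($f = \left(-9\right) \left(-71\right) \left(-6 - 9\right) = \left(-9\right) \left(-71\right) \left(-15\right) = -9585$)
$f l{\left(1 \right)} = \left(-9585\right) 1 = -9585$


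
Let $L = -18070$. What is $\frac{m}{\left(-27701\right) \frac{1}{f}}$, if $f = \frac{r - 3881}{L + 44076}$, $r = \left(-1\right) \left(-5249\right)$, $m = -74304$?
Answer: $\frac{50823936}{360196103} \approx 0.1411$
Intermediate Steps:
$r = 5249$
$f = \frac{684}{13003}$ ($f = \frac{5249 - 3881}{-18070 + 44076} = \frac{1368}{26006} = 1368 \cdot \frac{1}{26006} = \frac{684}{13003} \approx 0.052603$)
$\frac{m}{\left(-27701\right) \frac{1}{f}} = - \frac{74304}{\left(-27701\right) \frac{1}{\frac{684}{13003}}} = - \frac{74304}{\left(-27701\right) \frac{13003}{684}} = - \frac{74304}{- \frac{360196103}{684}} = \left(-74304\right) \left(- \frac{684}{360196103}\right) = \frac{50823936}{360196103}$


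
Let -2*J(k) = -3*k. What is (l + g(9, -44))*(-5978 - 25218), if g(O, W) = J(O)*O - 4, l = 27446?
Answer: -859870946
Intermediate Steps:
J(k) = 3*k/2 (J(k) = -(-3)*k/2 = 3*k/2)
g(O, W) = -4 + 3*O²/2 (g(O, W) = (3*O/2)*O - 4 = 3*O²/2 - 4 = -4 + 3*O²/2)
(l + g(9, -44))*(-5978 - 25218) = (27446 + (-4 + (3/2)*9²))*(-5978 - 25218) = (27446 + (-4 + (3/2)*81))*(-31196) = (27446 + (-4 + 243/2))*(-31196) = (27446 + 235/2)*(-31196) = (55127/2)*(-31196) = -859870946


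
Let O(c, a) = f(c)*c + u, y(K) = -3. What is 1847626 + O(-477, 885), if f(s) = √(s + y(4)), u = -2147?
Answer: 1845479 - 1908*I*√30 ≈ 1.8455e+6 - 10451.0*I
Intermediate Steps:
f(s) = √(-3 + s) (f(s) = √(s - 3) = √(-3 + s))
O(c, a) = -2147 + c*√(-3 + c) (O(c, a) = √(-3 + c)*c - 2147 = c*√(-3 + c) - 2147 = -2147 + c*√(-3 + c))
1847626 + O(-477, 885) = 1847626 + (-2147 - 477*√(-3 - 477)) = 1847626 + (-2147 - 1908*I*√30) = 1845479 - 1908*I*√30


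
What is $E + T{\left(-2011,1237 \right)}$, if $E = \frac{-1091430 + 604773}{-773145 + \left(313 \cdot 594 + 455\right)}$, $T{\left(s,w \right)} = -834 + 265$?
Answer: $- \frac{333384335}{586768} \approx -568.17$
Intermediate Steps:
$T{\left(s,w \right)} = -569$
$E = \frac{486657}{586768}$ ($E = - \frac{486657}{-773145 + \left(185922 + 455\right)} = - \frac{486657}{-773145 + 186377} = - \frac{486657}{-586768} = \left(-486657\right) \left(- \frac{1}{586768}\right) = \frac{486657}{586768} \approx 0.82939$)
$E + T{\left(-2011,1237 \right)} = \frac{486657}{586768} - 569 = - \frac{333384335}{586768}$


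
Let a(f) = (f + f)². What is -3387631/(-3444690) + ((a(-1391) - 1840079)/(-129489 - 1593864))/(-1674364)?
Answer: 1629183013099998917/1656620442535994580 ≈ 0.98344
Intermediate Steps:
a(f) = 4*f² (a(f) = (2*f)² = 4*f²)
-3387631/(-3444690) + ((a(-1391) - 1840079)/(-129489 - 1593864))/(-1674364) = -3387631/(-3444690) + ((4*(-1391)² - 1840079)/(-129489 - 1593864))/(-1674364) = -3387631*(-1/3444690) + ((4*1934881 - 1840079)/(-1723353))*(-1/1674364) = 3387631/3444690 + ((7739524 - 1840079)*(-1/1723353))*(-1/1674364) = 3387631/3444690 + (5899445*(-1/1723353))*(-1/1674364) = 3387631/3444690 - 5899445/1723353*(-1/1674364) = 3387631/3444690 + 5899445/2885520222492 = 1629183013099998917/1656620442535994580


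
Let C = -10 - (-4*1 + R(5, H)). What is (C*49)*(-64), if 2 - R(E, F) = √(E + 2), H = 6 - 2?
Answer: 25088 - 3136*√7 ≈ 16791.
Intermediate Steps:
H = 4
R(E, F) = 2 - √(2 + E) (R(E, F) = 2 - √(E + 2) = 2 - √(2 + E))
C = -8 + √7 (C = -10 - (-4*1 + (2 - √(2 + 5))) = -10 - (-4 + (2 - √7)) = -10 - (-2 - √7) = -10 + (2 + √7) = -8 + √7 ≈ -5.3542)
(C*49)*(-64) = ((-8 + √7)*49)*(-64) = (-392 + 49*√7)*(-64) = 25088 - 3136*√7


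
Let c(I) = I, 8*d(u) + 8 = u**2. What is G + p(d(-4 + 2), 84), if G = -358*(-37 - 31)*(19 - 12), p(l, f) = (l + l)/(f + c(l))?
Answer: 28458134/167 ≈ 1.7041e+5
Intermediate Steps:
d(u) = -1 + u**2/8
p(l, f) = 2*l/(f + l) (p(l, f) = (l + l)/(f + l) = (2*l)/(f + l) = 2*l/(f + l))
G = 170408 (G = -(-24344)*7 = -358*(-476) = 170408)
G + p(d(-4 + 2), 84) = 170408 + 2*(-1 + (-4 + 2)**2/8)/(84 + (-1 + (-4 + 2)**2/8)) = 170408 + 2*(-1 + (1/8)*(-2)**2)/(84 + (-1 + (1/8)*(-2)**2)) = 170408 + 2*(-1 + (1/8)*4)/(84 + (-1 + (1/8)*4)) = 170408 + 2*(-1 + 1/2)/(84 + (-1 + 1/2)) = 170408 + 2*(-1/2)/(84 - 1/2) = 170408 + 2*(-1/2)/(167/2) = 170408 + 2*(-1/2)*(2/167) = 170408 - 2/167 = 28458134/167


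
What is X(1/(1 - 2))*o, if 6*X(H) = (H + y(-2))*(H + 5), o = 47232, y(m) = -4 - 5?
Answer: -314880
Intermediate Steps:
y(m) = -9
X(H) = (-9 + H)*(5 + H)/6 (X(H) = ((H - 9)*(H + 5))/6 = ((-9 + H)*(5 + H))/6 = (-9 + H)*(5 + H)/6)
X(1/(1 - 2))*o = (-15/2 - 2/(3*(1 - 2)) + (1/(1 - 2))**2/6)*47232 = (-15/2 - 2/3/(-1) + (1/(-1))**2/6)*47232 = (-15/2 - 2/3*(-1) + (1/6)*(-1)**2)*47232 = (-15/2 + 2/3 + (1/6)*1)*47232 = (-15/2 + 2/3 + 1/6)*47232 = -20/3*47232 = -314880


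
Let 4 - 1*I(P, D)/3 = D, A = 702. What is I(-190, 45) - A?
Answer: -825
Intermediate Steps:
I(P, D) = 12 - 3*D
I(-190, 45) - A = (12 - 3*45) - 1*702 = (12 - 135) - 702 = -123 - 702 = -825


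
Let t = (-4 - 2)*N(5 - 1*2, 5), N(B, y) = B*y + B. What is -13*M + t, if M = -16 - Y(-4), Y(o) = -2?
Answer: 74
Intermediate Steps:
M = -14 (M = -16 - 1*(-2) = -16 + 2 = -14)
N(B, y) = B + B*y
t = -108 (t = (-4 - 2)*((5 - 1*2)*(1 + 5)) = -6*(5 - 2)*6 = -18*6 = -6*18 = -108)
-13*M + t = -13*(-14) - 108 = 182 - 108 = 74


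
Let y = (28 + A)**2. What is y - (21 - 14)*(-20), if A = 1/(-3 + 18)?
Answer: 208741/225 ≈ 927.74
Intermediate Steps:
A = 1/15 ≈ 0.066667
y = 177241/225 (y = (28 + 1/15)**2 = (421/15)**2 = 177241/225 ≈ 787.74)
y - (21 - 14)*(-20) = 177241/225 - (21 - 14)*(-20) = 177241/225 - 7*(-20) = 177241/225 - 1*(-140) = 177241/225 + 140 = 208741/225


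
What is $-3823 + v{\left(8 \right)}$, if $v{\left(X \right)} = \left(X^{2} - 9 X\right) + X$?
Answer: $-3823$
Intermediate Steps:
$v{\left(X \right)} = X^{2} - 8 X$
$-3823 + v{\left(8 \right)} = -3823 + 8 \left(-8 + 8\right) = -3823 + 8 \cdot 0 = -3823 + 0 = -3823$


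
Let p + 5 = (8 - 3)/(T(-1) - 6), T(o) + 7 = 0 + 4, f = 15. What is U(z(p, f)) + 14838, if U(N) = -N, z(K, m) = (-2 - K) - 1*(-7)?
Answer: 133447/9 ≈ 14827.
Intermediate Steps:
T(o) = -3 (T(o) = -7 + (0 + 4) = -7 + 4 = -3)
p = -50/9 (p = -5 + (8 - 3)/(-3 - 6) = -5 + 5/(-9) = -5 + 5*(-⅑) = -5 - 5/9 = -50/9 ≈ -5.5556)
z(K, m) = 5 - K (z(K, m) = (-2 - K) + 7 = 5 - K)
U(z(p, f)) + 14838 = -(5 - 1*(-50/9)) + 14838 = -(5 + 50/9) + 14838 = -1*95/9 + 14838 = -95/9 + 14838 = 133447/9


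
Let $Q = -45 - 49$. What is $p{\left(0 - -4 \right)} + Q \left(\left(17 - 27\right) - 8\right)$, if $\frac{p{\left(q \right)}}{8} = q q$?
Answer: $1820$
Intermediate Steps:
$Q = -94$
$p{\left(q \right)} = 8 q^{2}$ ($p{\left(q \right)} = 8 q q = 8 q^{2}$)
$p{\left(0 - -4 \right)} + Q \left(\left(17 - 27\right) - 8\right) = 8 \left(0 - -4\right)^{2} - 94 \left(\left(17 - 27\right) - 8\right) = 8 \left(0 + 4\right)^{2} - 94 \left(-10 - 8\right) = 8 \cdot 4^{2} - -1692 = 8 \cdot 16 + 1692 = 128 + 1692 = 1820$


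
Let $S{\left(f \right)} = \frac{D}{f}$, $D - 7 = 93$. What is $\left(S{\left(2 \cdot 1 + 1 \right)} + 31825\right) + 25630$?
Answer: $\frac{172465}{3} \approx 57488.0$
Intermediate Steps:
$D = 100$ ($D = 7 + 93 = 100$)
$S{\left(f \right)} = \frac{100}{f}$
$\left(S{\left(2 \cdot 1 + 1 \right)} + 31825\right) + 25630 = \left(\frac{100}{2 \cdot 1 + 1} + 31825\right) + 25630 = \left(\frac{100}{2 + 1} + 31825\right) + 25630 = \left(\frac{100}{3} + 31825\right) + 25630 = \frac{95575}{3} + 25630 = \frac{172465}{3}$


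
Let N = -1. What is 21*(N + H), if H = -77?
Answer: -1638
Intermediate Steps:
21*(N + H) = 21*(-1 - 77) = 21*(-78) = -1638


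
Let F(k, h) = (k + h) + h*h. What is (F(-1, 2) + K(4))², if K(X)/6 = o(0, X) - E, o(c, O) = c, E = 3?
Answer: 169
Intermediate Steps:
F(k, h) = h + k + h² (F(k, h) = (h + k) + h² = h + k + h²)
K(X) = -18 (K(X) = 6*(0 - 1*3) = 6*(0 - 3) = 6*(-3) = -18)
(F(-1, 2) + K(4))² = ((2 - 1 + 2²) - 18)² = ((2 - 1 + 4) - 18)² = (5 - 18)² = (-13)² = 169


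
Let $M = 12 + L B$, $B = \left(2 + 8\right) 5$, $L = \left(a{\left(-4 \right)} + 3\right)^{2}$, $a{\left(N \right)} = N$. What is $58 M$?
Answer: $3596$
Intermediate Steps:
$L = 1$ ($L = \left(-4 + 3\right)^{2} = \left(-1\right)^{2} = 1$)
$B = 50$ ($B = 10 \cdot 5 = 50$)
$M = 62$ ($M = 12 + 1 \cdot 50 = 12 + 50 = 62$)
$58 M = 58 \cdot 62 = 3596$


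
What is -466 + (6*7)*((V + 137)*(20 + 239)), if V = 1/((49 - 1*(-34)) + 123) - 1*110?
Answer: 30209159/103 ≈ 2.9329e+5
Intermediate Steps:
V = -22659/206 (V = 1/((49 + 34) + 123) - 110 = 1/(83 + 123) - 110 = 1/206 - 110 = -22659/206 ≈ -110.00)
-466 + (6*7)*((V + 137)*(20 + 239)) = -466 + (6*7)*((-22659/206 + 137)*(20 + 239)) = -466 + 42*((5563/206)*259) = -466 + 42*(1440817/206) = -466 + 30257157/103 = 30209159/103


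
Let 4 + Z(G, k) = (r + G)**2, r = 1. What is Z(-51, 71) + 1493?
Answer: 3989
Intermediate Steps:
Z(G, k) = -4 + (1 + G)**2
Z(-51, 71) + 1493 = (-4 + (1 - 51)**2) + 1493 = (-4 + (-50)**2) + 1493 = (-4 + 2500) + 1493 = 2496 + 1493 = 3989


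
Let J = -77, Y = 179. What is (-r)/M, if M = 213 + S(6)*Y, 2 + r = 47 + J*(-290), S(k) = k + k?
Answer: -22375/2361 ≈ -9.4769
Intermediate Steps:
S(k) = 2*k
r = 22375 (r = -2 + (47 - 77*(-290)) = -2 + (47 + 22330) = -2 + 22377 = 22375)
M = 2361 (M = 213 + (2*6)*179 = 213 + 12*179 = 213 + 2148 = 2361)
(-r)/M = -1*22375/2361 = -22375*1/2361 = -22375/2361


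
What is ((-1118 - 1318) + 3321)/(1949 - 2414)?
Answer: -59/31 ≈ -1.9032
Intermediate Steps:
((-1118 - 1318) + 3321)/(1949 - 2414) = (-2436 + 3321)/(-465) = 885*(-1/465) = -59/31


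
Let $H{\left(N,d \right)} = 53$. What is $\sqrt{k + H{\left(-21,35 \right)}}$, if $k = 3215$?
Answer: $2 \sqrt{817} \approx 57.166$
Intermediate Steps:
$\sqrt{k + H{\left(-21,35 \right)}} = \sqrt{3215 + 53} = \sqrt{3268} = 2 \sqrt{817}$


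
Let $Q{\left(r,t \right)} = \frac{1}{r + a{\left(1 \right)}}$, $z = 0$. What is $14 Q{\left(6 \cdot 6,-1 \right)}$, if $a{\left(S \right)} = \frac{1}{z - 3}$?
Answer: $\frac{42}{107} \approx 0.39252$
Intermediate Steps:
$a{\left(S \right)} = - \frac{1}{3}$ ($a{\left(S \right)} = \frac{1}{0 - 3} = \frac{1}{-3} = - \frac{1}{3}$)
$Q{\left(r,t \right)} = \frac{1}{- \frac{1}{3} + r}$ ($Q{\left(r,t \right)} = \frac{1}{r - \frac{1}{3}} = \frac{1}{- \frac{1}{3} + r}$)
$14 Q{\left(6 \cdot 6,-1 \right)} = 14 \frac{3}{-1 + 3 \cdot 6 \cdot 6} = 14 \frac{3}{-1 + 3 \cdot 36} = 14 \frac{3}{-1 + 108} = 14 \cdot \frac{3}{107} = \frac{42}{107}$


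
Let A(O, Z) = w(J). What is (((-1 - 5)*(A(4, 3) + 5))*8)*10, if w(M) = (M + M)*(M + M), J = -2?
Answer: -10080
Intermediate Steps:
w(M) = 4*M² (w(M) = (2*M)*(2*M) = 4*M²)
A(O, Z) = 16 (A(O, Z) = 4*(-2)² = 4*4 = 16)
(((-1 - 5)*(A(4, 3) + 5))*8)*10 = (((-1 - 5)*(16 + 5))*8)*10 = (-6*21*8)*10 = -126*8*10 = -1008*10 = -10080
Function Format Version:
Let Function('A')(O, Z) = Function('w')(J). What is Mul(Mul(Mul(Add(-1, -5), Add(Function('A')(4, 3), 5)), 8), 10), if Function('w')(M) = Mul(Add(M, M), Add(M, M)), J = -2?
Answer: -10080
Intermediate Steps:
Function('w')(M) = Mul(4, Pow(M, 2)) (Function('w')(M) = Mul(Mul(2, M), Mul(2, M)) = Mul(4, Pow(M, 2)))
Function('A')(O, Z) = 16 (Function('A')(O, Z) = Mul(4, Pow(-2, 2)) = Mul(4, 4) = 16)
Mul(Mul(Mul(Add(-1, -5), Add(Function('A')(4, 3), 5)), 8), 10) = Mul(Mul(Mul(Add(-1, -5), Add(16, 5)), 8), 10) = Mul(Mul(Mul(-6, 21), 8), 10) = Mul(Mul(-126, 8), 10) = Mul(-1008, 10) = -10080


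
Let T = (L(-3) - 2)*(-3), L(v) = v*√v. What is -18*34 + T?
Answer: -606 + 9*I*√3 ≈ -606.0 + 15.588*I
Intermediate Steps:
L(v) = v^(3/2)
T = 6 + 9*I*√3 (T = ((-3)^(3/2) - 2)*(-3) = (-3*I*√3 - 2)*(-3) = (-2 - 3*I*√3)*(-3) = 6 + 9*I*√3 ≈ 6.0 + 15.588*I)
-18*34 + T = -18*34 + (6 + 9*I*√3) = -612 + (6 + 9*I*√3) = -606 + 9*I*√3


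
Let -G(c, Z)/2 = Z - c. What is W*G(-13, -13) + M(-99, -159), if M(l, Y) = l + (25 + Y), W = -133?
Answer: -233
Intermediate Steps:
G(c, Z) = -2*Z + 2*c (G(c, Z) = -2*(Z - c) = -2*Z + 2*c)
M(l, Y) = 25 + Y + l
W*G(-13, -13) + M(-99, -159) = -133*(-2*(-13) + 2*(-13)) + (25 - 159 - 99) = -133*(26 - 26) - 233 = -133*0 - 233 = 0 - 233 = -233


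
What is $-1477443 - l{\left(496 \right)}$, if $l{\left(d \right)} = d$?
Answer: $-1477939$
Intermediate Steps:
$-1477443 - l{\left(496 \right)} = -1477443 - 496 = -1477939$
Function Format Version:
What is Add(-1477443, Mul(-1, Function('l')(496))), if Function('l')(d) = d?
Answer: -1477939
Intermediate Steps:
Add(-1477443, Mul(-1, Function('l')(496))) = Add(-1477443, Mul(-1, 496)) = Add(-1477443, -496) = -1477939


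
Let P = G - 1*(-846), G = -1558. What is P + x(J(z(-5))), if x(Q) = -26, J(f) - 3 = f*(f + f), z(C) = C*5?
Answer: -738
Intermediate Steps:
z(C) = 5*C
J(f) = 3 + 2*f² (J(f) = 3 + f*(f + f) = 3 + f*(2*f) = 3 + 2*f²)
P = -712 (P = -1558 - 1*(-846) = -1558 + 846 = -712)
P + x(J(z(-5))) = -712 - 26 = -738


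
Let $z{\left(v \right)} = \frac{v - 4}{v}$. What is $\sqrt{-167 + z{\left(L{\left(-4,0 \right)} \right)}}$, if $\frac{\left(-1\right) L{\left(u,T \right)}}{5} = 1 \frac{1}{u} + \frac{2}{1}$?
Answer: $\frac{i \sqrt{202790}}{35} \approx 12.866 i$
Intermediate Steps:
$L{\left(u,T \right)} = -10 - \frac{5}{u}$ ($L{\left(u,T \right)} = - 5 \left(1 \frac{1}{u} + \frac{2}{1}\right) = - 5 \left(\frac{1}{u} + 2 \cdot 1\right) = - 5 \left(\frac{1}{u} + 2\right) = - 5 \left(2 + \frac{1}{u}\right) = -10 - \frac{5}{u}$)
$z{\left(v \right)} = \frac{-4 + v}{v}$
$\sqrt{-167 + z{\left(L{\left(-4,0 \right)} \right)}} = \sqrt{-167 + \frac{-4 - \left(10 + \frac{5}{-4}\right)}{-10 - \frac{5}{-4}}} = \sqrt{-167 + \frac{-4 - \frac{35}{4}}{-10 - - \frac{5}{4}}} = \sqrt{-167 + \frac{-4 + \left(-10 + \frac{5}{4}\right)}{-10 + \frac{5}{4}}} = \sqrt{-167 + \frac{-4 - \frac{35}{4}}{- \frac{35}{4}}} = \sqrt{-167 - - \frac{51}{35}} = \sqrt{-167 + \frac{51}{35}} = \sqrt{- \frac{5794}{35}} = \frac{i \sqrt{202790}}{35}$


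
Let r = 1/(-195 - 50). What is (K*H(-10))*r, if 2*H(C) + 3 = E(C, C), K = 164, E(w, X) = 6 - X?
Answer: -1066/245 ≈ -4.3510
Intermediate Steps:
H(C) = 3/2 - C/2 (H(C) = -3/2 + (6 - C)/2 = -3/2 + (3 - C/2) = 3/2 - C/2)
r = -1/245 (r = 1/(-245) = -1/245 ≈ -0.0040816)
(K*H(-10))*r = (164*(3/2 - ½*(-10)))*(-1/245) = (164*(3/2 + 5))*(-1/245) = (164*(13/2))*(-1/245) = 1066*(-1/245) = -1066/245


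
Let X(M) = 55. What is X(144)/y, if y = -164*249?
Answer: -55/40836 ≈ -0.0013469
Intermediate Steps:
y = -40836
X(144)/y = 55/(-40836) = 55*(-1/40836) = -55/40836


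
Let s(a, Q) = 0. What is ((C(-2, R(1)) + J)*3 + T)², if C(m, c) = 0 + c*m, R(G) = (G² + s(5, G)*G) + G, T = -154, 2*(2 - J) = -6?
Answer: 22801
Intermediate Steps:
J = 5 (J = 2 - ½*(-6) = 2 + 3 = 5)
R(G) = G + G² (R(G) = (G² + 0*G) + G = (G² + 0) + G = G² + G = G + G²)
C(m, c) = c*m
((C(-2, R(1)) + J)*3 + T)² = (((1*(1 + 1))*(-2) + 5)*3 - 154)² = (((1*2)*(-2) + 5)*3 - 154)² = ((2*(-2) + 5)*3 - 154)² = ((-4 + 5)*3 - 154)² = (1*3 - 154)² = (3 - 154)² = (-151)² = 22801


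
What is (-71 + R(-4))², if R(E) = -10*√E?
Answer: 4641 + 2840*I ≈ 4641.0 + 2840.0*I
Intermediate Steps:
(-71 + R(-4))² = (-71 - 20*I)²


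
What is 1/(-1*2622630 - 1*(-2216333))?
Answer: -1/406297 ≈ -2.4613e-6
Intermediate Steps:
1/(-1*2622630 - 1*(-2216333)) = 1/(-2622630 + 2216333) = 1/(-406297) = -1/406297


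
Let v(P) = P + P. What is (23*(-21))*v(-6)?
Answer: 5796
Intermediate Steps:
v(P) = 2*P
(23*(-21))*v(-6) = (23*(-21))*(2*(-6)) = -483*(-12) = 5796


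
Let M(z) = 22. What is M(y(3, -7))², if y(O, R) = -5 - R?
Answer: 484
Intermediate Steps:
M(y(3, -7))² = 22² = 484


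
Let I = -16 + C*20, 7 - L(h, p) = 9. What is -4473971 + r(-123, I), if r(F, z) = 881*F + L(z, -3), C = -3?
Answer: -4582336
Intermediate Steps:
L(h, p) = -2 (L(h, p) = 7 - 1*9 = 7 - 9 = -2)
I = -76 (I = -16 - 3*20 = -16 - 60 = -76)
r(F, z) = -2 + 881*F (r(F, z) = 881*F - 2 = -2 + 881*F)
-4473971 + r(-123, I) = -4473971 + (-2 + 881*(-123)) = -4473971 + (-2 - 108363) = -4473971 - 108365 = -4582336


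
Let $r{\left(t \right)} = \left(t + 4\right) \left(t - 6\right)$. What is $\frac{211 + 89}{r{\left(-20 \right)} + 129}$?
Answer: $\frac{60}{109} \approx 0.55046$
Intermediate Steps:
$r{\left(t \right)} = \left(-6 + t\right) \left(4 + t\right)$ ($r{\left(t \right)} = \left(4 + t\right) \left(-6 + t\right) = \left(-6 + t\right) \left(4 + t\right)$)
$\frac{211 + 89}{r{\left(-20 \right)} + 129} = \frac{211 + 89}{\left(-24 + \left(-20\right)^{2} - -40\right) + 129} = \frac{300}{\left(-24 + 400 + 40\right) + 129} = \frac{300}{416 + 129} = \frac{300}{545} = 300 \cdot \frac{1}{545} = \frac{60}{109}$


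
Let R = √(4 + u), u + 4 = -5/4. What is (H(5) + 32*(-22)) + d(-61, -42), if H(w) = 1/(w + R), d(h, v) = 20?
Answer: 2*(-342*√5 + 3419*I)/(√5 - 10*I) ≈ -683.81 - 0.042592*I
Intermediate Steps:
u = -21/4 (u = -4 - 5/4 = -21/4 ≈ -5.2500)
R = I*√5/2 (R = √(4 - 21/4) = √(-5/4) = I*√5/2 ≈ 1.118*I)
H(w) = 1/(w + I*√5/2)
(H(5) + 32*(-22)) + d(-61, -42) = (2/(2*5 + I*√5) + 32*(-22)) + 20 = (2/(10 + I*√5) - 704) + 20 = (-704 + 2/(10 + I*√5)) + 20 = -684 + 2/(10 + I*√5)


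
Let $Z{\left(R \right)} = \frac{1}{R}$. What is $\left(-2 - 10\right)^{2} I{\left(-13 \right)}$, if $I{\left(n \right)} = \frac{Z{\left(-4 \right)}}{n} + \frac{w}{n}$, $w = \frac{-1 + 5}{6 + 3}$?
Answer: $- \frac{28}{13} \approx -2.1538$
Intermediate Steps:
$w = \frac{4}{9} \approx 0.44444$
$I{\left(n \right)} = \frac{7}{36 n}$ ($I{\left(n \right)} = \frac{1}{\left(-4\right) n} + \frac{4}{9 n} = - \frac{1}{4 n} + \frac{4}{9 n} = \frac{7}{36 n}$)
$\left(-2 - 10\right)^{2} I{\left(-13 \right)} = \left(-2 - 10\right)^{2} \frac{7}{36 \left(-13\right)} = \left(-12\right)^{2} \cdot \frac{7}{36} \left(- \frac{1}{13}\right) = 144 \left(- \frac{7}{468}\right) = - \frac{28}{13}$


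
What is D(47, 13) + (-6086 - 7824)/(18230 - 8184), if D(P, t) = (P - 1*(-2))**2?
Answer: 12053268/5023 ≈ 2399.6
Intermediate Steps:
D(P, t) = (2 + P)**2 (D(P, t) = (P + 2)**2 = (2 + P)**2)
D(47, 13) + (-6086 - 7824)/(18230 - 8184) = (2 + 47)**2 + (-6086 - 7824)/(18230 - 8184) = 49**2 - 13910/10046 = 2401 - 13910*1/10046 = 2401 - 6955/5023 = 12053268/5023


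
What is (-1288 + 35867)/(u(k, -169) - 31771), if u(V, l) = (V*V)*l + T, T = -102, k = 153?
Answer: -34579/3987994 ≈ -0.0086708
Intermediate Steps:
u(V, l) = -102 + l*V² (u(V, l) = (V*V)*l - 102 = V²*l - 102 = l*V² - 102 = -102 + l*V²)
(-1288 + 35867)/(u(k, -169) - 31771) = (-1288 + 35867)/((-102 - 169*153²) - 31771) = 34579/((-102 - 169*23409) - 31771) = 34579/((-102 - 3956121) - 31771) = 34579/(-3956223 - 31771) = 34579/(-3987994) = 34579*(-1/3987994) = -34579/3987994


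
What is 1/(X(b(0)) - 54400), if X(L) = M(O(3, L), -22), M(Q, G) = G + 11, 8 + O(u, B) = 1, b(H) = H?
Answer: -1/54411 ≈ -1.8379e-5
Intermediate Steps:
O(u, B) = -7 (O(u, B) = -8 + 1 = -7)
M(Q, G) = 11 + G
X(L) = -11 (X(L) = 11 - 22 = -11)
1/(X(b(0)) - 54400) = 1/(-11 - 54400) = 1/(-54411) = -1/54411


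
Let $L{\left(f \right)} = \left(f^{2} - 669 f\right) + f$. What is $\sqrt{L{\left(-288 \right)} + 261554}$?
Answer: $\sqrt{536882} \approx 732.72$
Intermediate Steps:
$L{\left(f \right)} = f^{2} - 668 f$
$\sqrt{L{\left(-288 \right)} + 261554} = \sqrt{- 288 \left(-668 - 288\right) + 261554} = \sqrt{\left(-288\right) \left(-956\right) + 261554} = \sqrt{275328 + 261554} = \sqrt{536882}$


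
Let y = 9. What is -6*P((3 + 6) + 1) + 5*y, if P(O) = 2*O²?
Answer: -1155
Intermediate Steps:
-6*P((3 + 6) + 1) + 5*y = -12*((3 + 6) + 1)² + 5*9 = -12*(9 + 1)² + 45 = -12*10² + 45 = -12*100 + 45 = -6*200 + 45 = -1200 + 45 = -1155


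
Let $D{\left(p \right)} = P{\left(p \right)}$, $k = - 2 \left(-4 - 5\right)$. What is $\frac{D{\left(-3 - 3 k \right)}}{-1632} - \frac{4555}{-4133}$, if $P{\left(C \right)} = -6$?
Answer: $\frac{1243093}{1124176} \approx 1.1058$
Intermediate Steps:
$k = 18$ ($k = \left(-2\right) \left(-9\right) = 18$)
$D{\left(p \right)} = -6$
$\frac{D{\left(-3 - 3 k \right)}}{-1632} - \frac{4555}{-4133} = - \frac{6}{-1632} - \frac{4555}{-4133} = \left(-6\right) \left(- \frac{1}{1632}\right) - - \frac{4555}{4133} = \frac{1}{272} + \frac{4555}{4133} = \frac{1243093}{1124176}$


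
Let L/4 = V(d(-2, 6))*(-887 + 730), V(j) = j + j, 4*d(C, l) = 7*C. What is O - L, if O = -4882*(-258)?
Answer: 1255160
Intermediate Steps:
d(C, l) = 7*C/4 (d(C, l) = (7*C)/4 = 7*C/4)
V(j) = 2*j
O = 1259556
L = 4396 (L = 4*((2*((7/4)*(-2)))*(-887 + 730)) = 4*((2*(-7/2))*(-157)) = 4*(-7*(-157)) = 4*1099 = 4396)
O - L = 1259556 - 1*4396 = 1259556 - 4396 = 1255160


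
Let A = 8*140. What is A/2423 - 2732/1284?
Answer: -1295389/777783 ≈ -1.6655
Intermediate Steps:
A = 1120
A/2423 - 2732/1284 = 1120/2423 - 2732/1284 = 1120*(1/2423) - 2732*1/1284 = 1120/2423 - 683/321 = -1295389/777783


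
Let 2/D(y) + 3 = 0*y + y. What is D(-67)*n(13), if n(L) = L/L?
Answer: -1/35 ≈ -0.028571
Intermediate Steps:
D(y) = 2/(-3 + y) (D(y) = 2/(-3 + (0*y + y)) = 2/(-3 + (0 + y)) = 2/(-3 + y))
n(L) = 1
D(-67)*n(13) = (2/(-3 - 67))*1 = (2/(-70))*1 = (2*(-1/70))*1 = -1/35*1 = -1/35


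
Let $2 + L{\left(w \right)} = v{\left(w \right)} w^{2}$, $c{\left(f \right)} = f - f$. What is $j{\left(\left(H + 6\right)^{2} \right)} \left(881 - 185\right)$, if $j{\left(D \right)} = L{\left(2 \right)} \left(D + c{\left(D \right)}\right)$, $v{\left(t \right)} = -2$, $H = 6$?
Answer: $-1002240$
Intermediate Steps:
$c{\left(f \right)} = 0$
$L{\left(w \right)} = -2 - 2 w^{2}$
$j{\left(D \right)} = - 10 D$ ($j{\left(D \right)} = \left(-2 - 2 \cdot 2^{2}\right) \left(D + 0\right) = \left(-2 - 8\right) D = - 10 D$)
$j{\left(\left(H + 6\right)^{2} \right)} \left(881 - 185\right) = - 10 \left(6 + 6\right)^{2} \left(881 - 185\right) = - 10 \cdot 12^{2} \cdot 696 = \left(-10\right) 144 \cdot 696 = \left(-1440\right) 696 = -1002240$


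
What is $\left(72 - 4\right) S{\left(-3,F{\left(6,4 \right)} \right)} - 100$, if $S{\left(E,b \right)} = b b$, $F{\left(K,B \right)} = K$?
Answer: $2348$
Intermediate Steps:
$S{\left(E,b \right)} = b^{2}$
$\left(72 - 4\right) S{\left(-3,F{\left(6,4 \right)} \right)} - 100 = \left(72 - 4\right) 6^{2} - 100 = \left(72 - 4\right) 36 - 100 = 68 \cdot 36 - 100 = 2448 - 100 = 2348$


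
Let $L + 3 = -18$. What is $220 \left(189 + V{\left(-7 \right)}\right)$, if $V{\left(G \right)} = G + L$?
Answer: $35420$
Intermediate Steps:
$L = -21$ ($L = -3 - 18 = -21$)
$V{\left(G \right)} = -21 + G$ ($V{\left(G \right)} = G - 21 = -21 + G$)
$220 \left(189 + V{\left(-7 \right)}\right) = 220 \left(189 - 28\right) = 220 \cdot 161 = 35420$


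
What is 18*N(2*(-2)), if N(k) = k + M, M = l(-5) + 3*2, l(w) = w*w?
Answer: 486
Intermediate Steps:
l(w) = w²
M = 31 (M = (-5)² + 3*2 = 25 + 6 = 31)
N(k) = 31 + k (N(k) = k + 31 = 31 + k)
18*N(2*(-2)) = 18*(31 + 2*(-2)) = 18*(31 - 4) = 18*27 = 486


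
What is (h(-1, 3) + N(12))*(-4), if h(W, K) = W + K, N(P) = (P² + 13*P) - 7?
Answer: -1180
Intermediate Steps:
N(P) = -7 + P² + 13*P
h(W, K) = K + W
(h(-1, 3) + N(12))*(-4) = ((3 - 1) + (-7 + 12² + 13*12))*(-4) = (2 + (-7 + 144 + 156))*(-4) = (2 + 293)*(-4) = 295*(-4) = -1180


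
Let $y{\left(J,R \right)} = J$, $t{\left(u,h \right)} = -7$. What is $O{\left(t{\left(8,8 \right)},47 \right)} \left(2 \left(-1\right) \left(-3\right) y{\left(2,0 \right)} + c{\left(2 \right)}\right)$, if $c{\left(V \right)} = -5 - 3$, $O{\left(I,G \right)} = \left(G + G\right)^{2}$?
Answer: $35344$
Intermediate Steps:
$O{\left(I,G \right)} = 4 G^{2}$ ($O{\left(I,G \right)} = \left(2 G\right)^{2} = 4 G^{2}$)
$c{\left(V \right)} = -8$
$O{\left(t{\left(8,8 \right)},47 \right)} \left(2 \left(-1\right) \left(-3\right) y{\left(2,0 \right)} + c{\left(2 \right)}\right) = 4 \cdot 47^{2} \left(2 \left(-1\right) \left(-3\right) 2 - 8\right) = 4 \cdot 2209 \left(2 \cdot 3 \cdot 2 - 8\right) = 8836 \left(2 \cdot 6 - 8\right) = 8836 \left(12 - 8\right) = 8836 \cdot 4 = 35344$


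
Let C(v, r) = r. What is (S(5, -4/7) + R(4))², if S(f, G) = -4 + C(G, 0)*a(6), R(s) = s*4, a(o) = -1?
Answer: 144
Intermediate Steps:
R(s) = 4*s
S(f, G) = -4 (S(f, G) = -4 + 0*(-1) = -4 + 0 = -4)
(S(5, -4/7) + R(4))² = (-4 + 4*4)² = (-4 + 16)² = 12² = 144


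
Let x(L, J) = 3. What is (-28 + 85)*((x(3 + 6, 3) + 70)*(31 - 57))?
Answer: -108186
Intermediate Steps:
(-28 + 85)*((x(3 + 6, 3) + 70)*(31 - 57)) = (-28 + 85)*((3 + 70)*(31 - 57)) = 57*(73*(-26)) = 57*(-1898) = -108186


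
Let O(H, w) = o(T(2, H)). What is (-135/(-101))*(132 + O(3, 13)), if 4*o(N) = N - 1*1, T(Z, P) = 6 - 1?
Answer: 17955/101 ≈ 177.77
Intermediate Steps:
T(Z, P) = 5
o(N) = -¼ + N/4 (o(N) = (N - 1*1)/4 = (N - 1)/4 = (-1 + N)/4 = -¼ + N/4)
O(H, w) = 1 (O(H, w) = -¼ + (¼)*5 = -¼ + 5/4 = 1)
(-135/(-101))*(132 + O(3, 13)) = (-135/(-101))*(132 + 1) = -135*(-1/101)*133 = (135/101)*133 = 17955/101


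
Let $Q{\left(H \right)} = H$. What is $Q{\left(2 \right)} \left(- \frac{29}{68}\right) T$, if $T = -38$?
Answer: $\frac{551}{17} \approx 32.412$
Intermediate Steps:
$Q{\left(2 \right)} \left(- \frac{29}{68}\right) T = 2 \left(- \frac{29}{68}\right) \left(-38\right) = \left(- \frac{29}{34}\right) \left(-38\right) = \frac{551}{17}$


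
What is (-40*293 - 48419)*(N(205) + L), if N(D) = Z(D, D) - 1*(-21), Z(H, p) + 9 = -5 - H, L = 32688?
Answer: -1953916110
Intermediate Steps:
Z(H, p) = -14 - H (Z(H, p) = -9 + (-5 - H) = -14 - H)
N(D) = 7 - D (N(D) = (-14 - D) - 1*(-21) = (-14 - D) + 21 = 7 - D)
(-40*293 - 48419)*(N(205) + L) = (-40*293 - 48419)*((7 - 1*205) + 32688) = (-11720 - 48419)*((7 - 205) + 32688) = -60139*(-198 + 32688) = -60139*32490 = -1953916110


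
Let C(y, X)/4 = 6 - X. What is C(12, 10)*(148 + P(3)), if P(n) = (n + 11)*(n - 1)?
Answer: -2816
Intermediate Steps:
C(y, X) = 24 - 4*X (C(y, X) = 4*(6 - X) = 24 - 4*X)
P(n) = (-1 + n)*(11 + n) (P(n) = (11 + n)*(-1 + n) = (-1 + n)*(11 + n))
C(12, 10)*(148 + P(3)) = (24 - 4*10)*(148 + (-11 + 3² + 10*3)) = (24 - 40)*(148 + (-11 + 9 + 30)) = -16*(148 + 28) = -16*176 = -2816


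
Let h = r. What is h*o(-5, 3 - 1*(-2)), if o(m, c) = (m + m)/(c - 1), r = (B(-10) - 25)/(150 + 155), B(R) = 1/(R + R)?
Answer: 501/2440 ≈ 0.20533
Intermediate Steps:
B(R) = 1/(2*R)
r = -501/6100 (r = ((1/2)/(-10) - 25)/(150 + 155) = ((1/2)*(-1/10) - 25)/305 = (-1/20 - 25)*(1/305) = -501/20*1/305 = -501/6100 ≈ -0.082131)
o(m, c) = 2*m/(-1 + c) (o(m, c) = (2*m)/(-1 + c) = 2*m/(-1 + c))
h = -501/6100 ≈ -0.082131
h*o(-5, 3 - 1*(-2)) = -501*(-5)/(3050*(-1 + (3 - 1*(-2)))) = -501*(-5)/(3050*(-1 + (3 + 2))) = -501*(-5)/(3050*(-1 + 5)) = -501*(-5)/(3050*4) = -501/6100*(-5/2) = 501/2440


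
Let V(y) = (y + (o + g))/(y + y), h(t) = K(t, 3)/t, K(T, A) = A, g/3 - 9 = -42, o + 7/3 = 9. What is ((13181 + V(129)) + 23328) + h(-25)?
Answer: 353224789/9675 ≈ 36509.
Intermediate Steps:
o = 20/3 (o = -7/3 + 9 = 20/3 ≈ 6.6667)
g = -99 (g = 27 + 3*(-42) = 27 - 126 = -99)
h(t) = 3/t
V(y) = (-277/3 + y)/(2*y) (V(y) = (y + (20/3 - 99))/(y + y) = (y - 277/3)/((2*y)) = (-277/3 + y)*(1/(2*y)) = (-277/3 + y)/(2*y))
((13181 + V(129)) + 23328) + h(-25) = ((13181 + (1/6)*(-277 + 3*129)/129) + 23328) + 3/(-25) = ((13181 + (1/6)*(1/129)*(-277 + 387)) + 23328) + 3*(-1/25) = ((13181 + (1/6)*(1/129)*110) + 23328) - 3/25 = ((13181 + 55/387) + 23328) - 3/25 = (5101102/387 + 23328) - 3/25 = 14129038/387 - 3/25 = 353224789/9675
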